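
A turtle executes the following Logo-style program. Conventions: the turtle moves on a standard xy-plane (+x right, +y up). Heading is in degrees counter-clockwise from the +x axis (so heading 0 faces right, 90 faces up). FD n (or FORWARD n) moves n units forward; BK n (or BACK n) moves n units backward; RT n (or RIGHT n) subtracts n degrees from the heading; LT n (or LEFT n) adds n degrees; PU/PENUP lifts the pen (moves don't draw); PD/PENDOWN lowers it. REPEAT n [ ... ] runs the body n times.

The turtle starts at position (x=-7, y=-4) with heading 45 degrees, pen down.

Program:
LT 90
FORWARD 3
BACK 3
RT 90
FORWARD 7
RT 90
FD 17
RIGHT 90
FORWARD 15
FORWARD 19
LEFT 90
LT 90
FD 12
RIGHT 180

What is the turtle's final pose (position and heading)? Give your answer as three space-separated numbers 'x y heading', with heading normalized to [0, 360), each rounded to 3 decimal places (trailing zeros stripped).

Executing turtle program step by step:
Start: pos=(-7,-4), heading=45, pen down
LT 90: heading 45 -> 135
FD 3: (-7,-4) -> (-9.121,-1.879) [heading=135, draw]
BK 3: (-9.121,-1.879) -> (-7,-4) [heading=135, draw]
RT 90: heading 135 -> 45
FD 7: (-7,-4) -> (-2.05,0.95) [heading=45, draw]
RT 90: heading 45 -> 315
FD 17: (-2.05,0.95) -> (9.971,-11.071) [heading=315, draw]
RT 90: heading 315 -> 225
FD 15: (9.971,-11.071) -> (-0.636,-21.678) [heading=225, draw]
FD 19: (-0.636,-21.678) -> (-14.071,-35.113) [heading=225, draw]
LT 90: heading 225 -> 315
LT 90: heading 315 -> 45
FD 12: (-14.071,-35.113) -> (-5.586,-26.627) [heading=45, draw]
RT 180: heading 45 -> 225
Final: pos=(-5.586,-26.627), heading=225, 7 segment(s) drawn

Answer: -5.586 -26.627 225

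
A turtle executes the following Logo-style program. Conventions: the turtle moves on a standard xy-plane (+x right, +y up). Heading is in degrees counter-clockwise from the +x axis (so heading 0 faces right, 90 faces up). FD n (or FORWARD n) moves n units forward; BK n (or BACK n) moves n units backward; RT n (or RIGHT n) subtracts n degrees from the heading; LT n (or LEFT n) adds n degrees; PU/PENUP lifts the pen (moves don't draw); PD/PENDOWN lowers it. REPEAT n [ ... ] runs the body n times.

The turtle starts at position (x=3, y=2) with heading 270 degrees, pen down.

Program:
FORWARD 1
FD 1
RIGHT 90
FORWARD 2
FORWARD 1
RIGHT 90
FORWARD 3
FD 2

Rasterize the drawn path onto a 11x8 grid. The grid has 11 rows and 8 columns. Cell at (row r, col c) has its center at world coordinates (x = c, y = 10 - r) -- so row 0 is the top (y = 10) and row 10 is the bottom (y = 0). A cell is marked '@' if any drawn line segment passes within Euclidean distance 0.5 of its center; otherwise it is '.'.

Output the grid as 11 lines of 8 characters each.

Segment 0: (3,2) -> (3,1)
Segment 1: (3,1) -> (3,0)
Segment 2: (3,0) -> (1,0)
Segment 3: (1,0) -> (0,0)
Segment 4: (0,0) -> (0,3)
Segment 5: (0,3) -> (0,5)

Answer: ........
........
........
........
........
@.......
@.......
@.......
@..@....
@..@....
@@@@....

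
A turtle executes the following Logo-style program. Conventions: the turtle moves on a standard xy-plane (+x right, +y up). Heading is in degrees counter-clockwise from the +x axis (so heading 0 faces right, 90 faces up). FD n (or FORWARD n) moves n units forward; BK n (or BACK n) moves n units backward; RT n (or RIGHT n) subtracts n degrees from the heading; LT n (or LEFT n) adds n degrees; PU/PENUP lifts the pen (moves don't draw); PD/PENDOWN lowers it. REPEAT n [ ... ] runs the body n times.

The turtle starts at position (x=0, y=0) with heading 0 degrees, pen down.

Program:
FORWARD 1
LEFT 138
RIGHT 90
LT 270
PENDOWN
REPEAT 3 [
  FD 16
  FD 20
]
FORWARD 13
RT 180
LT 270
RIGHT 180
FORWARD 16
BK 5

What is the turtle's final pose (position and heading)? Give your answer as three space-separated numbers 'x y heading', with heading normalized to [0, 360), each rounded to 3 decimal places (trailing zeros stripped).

Answer: 83.56 -89.139 228

Derivation:
Executing turtle program step by step:
Start: pos=(0,0), heading=0, pen down
FD 1: (0,0) -> (1,0) [heading=0, draw]
LT 138: heading 0 -> 138
RT 90: heading 138 -> 48
LT 270: heading 48 -> 318
PD: pen down
REPEAT 3 [
  -- iteration 1/3 --
  FD 16: (1,0) -> (12.89,-10.706) [heading=318, draw]
  FD 20: (12.89,-10.706) -> (27.753,-24.089) [heading=318, draw]
  -- iteration 2/3 --
  FD 16: (27.753,-24.089) -> (39.644,-34.795) [heading=318, draw]
  FD 20: (39.644,-34.795) -> (54.506,-48.177) [heading=318, draw]
  -- iteration 3/3 --
  FD 16: (54.506,-48.177) -> (66.397,-58.883) [heading=318, draw]
  FD 20: (66.397,-58.883) -> (81.26,-72.266) [heading=318, draw]
]
FD 13: (81.26,-72.266) -> (90.921,-80.965) [heading=318, draw]
RT 180: heading 318 -> 138
LT 270: heading 138 -> 48
RT 180: heading 48 -> 228
FD 16: (90.921,-80.965) -> (80.214,-92.855) [heading=228, draw]
BK 5: (80.214,-92.855) -> (83.56,-89.139) [heading=228, draw]
Final: pos=(83.56,-89.139), heading=228, 10 segment(s) drawn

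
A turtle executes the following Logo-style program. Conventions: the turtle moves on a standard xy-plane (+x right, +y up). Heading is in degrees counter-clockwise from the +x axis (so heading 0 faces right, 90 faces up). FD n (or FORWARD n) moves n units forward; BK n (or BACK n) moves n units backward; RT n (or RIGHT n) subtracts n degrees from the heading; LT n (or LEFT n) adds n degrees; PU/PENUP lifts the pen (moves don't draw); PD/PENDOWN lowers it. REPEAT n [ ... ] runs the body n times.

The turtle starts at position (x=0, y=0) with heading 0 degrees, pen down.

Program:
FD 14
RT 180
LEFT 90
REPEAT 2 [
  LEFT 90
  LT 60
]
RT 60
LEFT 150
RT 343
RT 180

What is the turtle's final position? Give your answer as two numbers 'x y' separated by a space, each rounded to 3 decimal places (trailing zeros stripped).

Answer: 14 0

Derivation:
Executing turtle program step by step:
Start: pos=(0,0), heading=0, pen down
FD 14: (0,0) -> (14,0) [heading=0, draw]
RT 180: heading 0 -> 180
LT 90: heading 180 -> 270
REPEAT 2 [
  -- iteration 1/2 --
  LT 90: heading 270 -> 0
  LT 60: heading 0 -> 60
  -- iteration 2/2 --
  LT 90: heading 60 -> 150
  LT 60: heading 150 -> 210
]
RT 60: heading 210 -> 150
LT 150: heading 150 -> 300
RT 343: heading 300 -> 317
RT 180: heading 317 -> 137
Final: pos=(14,0), heading=137, 1 segment(s) drawn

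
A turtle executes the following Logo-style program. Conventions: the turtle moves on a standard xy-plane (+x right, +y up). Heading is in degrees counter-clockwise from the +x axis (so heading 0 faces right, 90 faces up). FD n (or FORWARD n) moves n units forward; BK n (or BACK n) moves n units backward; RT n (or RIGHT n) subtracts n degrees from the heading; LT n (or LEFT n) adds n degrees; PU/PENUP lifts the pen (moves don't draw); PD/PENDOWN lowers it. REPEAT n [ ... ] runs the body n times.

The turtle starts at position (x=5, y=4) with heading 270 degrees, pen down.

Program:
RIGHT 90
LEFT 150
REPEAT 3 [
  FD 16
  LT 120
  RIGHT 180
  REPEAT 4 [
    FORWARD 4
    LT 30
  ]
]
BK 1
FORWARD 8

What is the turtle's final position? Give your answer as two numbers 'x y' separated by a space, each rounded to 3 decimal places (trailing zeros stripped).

Answer: 52.507 30.428

Derivation:
Executing turtle program step by step:
Start: pos=(5,4), heading=270, pen down
RT 90: heading 270 -> 180
LT 150: heading 180 -> 330
REPEAT 3 [
  -- iteration 1/3 --
  FD 16: (5,4) -> (18.856,-4) [heading=330, draw]
  LT 120: heading 330 -> 90
  RT 180: heading 90 -> 270
  REPEAT 4 [
    -- iteration 1/4 --
    FD 4: (18.856,-4) -> (18.856,-8) [heading=270, draw]
    LT 30: heading 270 -> 300
    -- iteration 2/4 --
    FD 4: (18.856,-8) -> (20.856,-11.464) [heading=300, draw]
    LT 30: heading 300 -> 330
    -- iteration 3/4 --
    FD 4: (20.856,-11.464) -> (24.321,-13.464) [heading=330, draw]
    LT 30: heading 330 -> 0
    -- iteration 4/4 --
    FD 4: (24.321,-13.464) -> (28.321,-13.464) [heading=0, draw]
    LT 30: heading 0 -> 30
  ]
  -- iteration 2/3 --
  FD 16: (28.321,-13.464) -> (42.177,-5.464) [heading=30, draw]
  LT 120: heading 30 -> 150
  RT 180: heading 150 -> 330
  REPEAT 4 [
    -- iteration 1/4 --
    FD 4: (42.177,-5.464) -> (45.641,-7.464) [heading=330, draw]
    LT 30: heading 330 -> 0
    -- iteration 2/4 --
    FD 4: (45.641,-7.464) -> (49.641,-7.464) [heading=0, draw]
    LT 30: heading 0 -> 30
    -- iteration 3/4 --
    FD 4: (49.641,-7.464) -> (53.105,-5.464) [heading=30, draw]
    LT 30: heading 30 -> 60
    -- iteration 4/4 --
    FD 4: (53.105,-5.464) -> (55.105,-2) [heading=60, draw]
    LT 30: heading 60 -> 90
  ]
  -- iteration 3/3 --
  FD 16: (55.105,-2) -> (55.105,14) [heading=90, draw]
  LT 120: heading 90 -> 210
  RT 180: heading 210 -> 30
  REPEAT 4 [
    -- iteration 1/4 --
    FD 4: (55.105,14) -> (58.569,16) [heading=30, draw]
    LT 30: heading 30 -> 60
    -- iteration 2/4 --
    FD 4: (58.569,16) -> (60.569,19.464) [heading=60, draw]
    LT 30: heading 60 -> 90
    -- iteration 3/4 --
    FD 4: (60.569,19.464) -> (60.569,23.464) [heading=90, draw]
    LT 30: heading 90 -> 120
    -- iteration 4/4 --
    FD 4: (60.569,23.464) -> (58.569,26.928) [heading=120, draw]
    LT 30: heading 120 -> 150
  ]
]
BK 1: (58.569,26.928) -> (59.435,26.428) [heading=150, draw]
FD 8: (59.435,26.428) -> (52.507,30.428) [heading=150, draw]
Final: pos=(52.507,30.428), heading=150, 17 segment(s) drawn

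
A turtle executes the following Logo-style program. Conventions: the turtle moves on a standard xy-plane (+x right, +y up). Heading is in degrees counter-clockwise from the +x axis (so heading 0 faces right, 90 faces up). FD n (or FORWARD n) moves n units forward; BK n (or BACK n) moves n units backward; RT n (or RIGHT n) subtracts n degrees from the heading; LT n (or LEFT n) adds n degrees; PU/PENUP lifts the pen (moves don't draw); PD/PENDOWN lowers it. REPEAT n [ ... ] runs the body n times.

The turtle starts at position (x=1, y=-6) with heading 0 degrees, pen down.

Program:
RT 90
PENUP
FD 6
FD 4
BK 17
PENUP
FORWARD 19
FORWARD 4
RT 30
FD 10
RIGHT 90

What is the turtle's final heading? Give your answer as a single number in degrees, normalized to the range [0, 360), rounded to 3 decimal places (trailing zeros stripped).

Answer: 150

Derivation:
Executing turtle program step by step:
Start: pos=(1,-6), heading=0, pen down
RT 90: heading 0 -> 270
PU: pen up
FD 6: (1,-6) -> (1,-12) [heading=270, move]
FD 4: (1,-12) -> (1,-16) [heading=270, move]
BK 17: (1,-16) -> (1,1) [heading=270, move]
PU: pen up
FD 19: (1,1) -> (1,-18) [heading=270, move]
FD 4: (1,-18) -> (1,-22) [heading=270, move]
RT 30: heading 270 -> 240
FD 10: (1,-22) -> (-4,-30.66) [heading=240, move]
RT 90: heading 240 -> 150
Final: pos=(-4,-30.66), heading=150, 0 segment(s) drawn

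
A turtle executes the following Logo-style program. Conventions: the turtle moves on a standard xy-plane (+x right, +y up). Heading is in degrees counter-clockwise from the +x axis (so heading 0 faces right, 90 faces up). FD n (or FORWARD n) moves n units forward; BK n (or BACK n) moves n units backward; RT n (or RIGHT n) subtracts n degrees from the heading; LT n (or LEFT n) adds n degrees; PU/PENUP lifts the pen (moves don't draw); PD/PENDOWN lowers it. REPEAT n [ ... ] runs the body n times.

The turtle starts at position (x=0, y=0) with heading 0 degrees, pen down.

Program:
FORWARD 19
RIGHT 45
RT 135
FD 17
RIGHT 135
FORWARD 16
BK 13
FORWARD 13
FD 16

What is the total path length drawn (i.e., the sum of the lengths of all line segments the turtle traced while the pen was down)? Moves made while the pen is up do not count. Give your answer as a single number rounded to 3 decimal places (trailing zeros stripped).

Answer: 94

Derivation:
Executing turtle program step by step:
Start: pos=(0,0), heading=0, pen down
FD 19: (0,0) -> (19,0) [heading=0, draw]
RT 45: heading 0 -> 315
RT 135: heading 315 -> 180
FD 17: (19,0) -> (2,0) [heading=180, draw]
RT 135: heading 180 -> 45
FD 16: (2,0) -> (13.314,11.314) [heading=45, draw]
BK 13: (13.314,11.314) -> (4.121,2.121) [heading=45, draw]
FD 13: (4.121,2.121) -> (13.314,11.314) [heading=45, draw]
FD 16: (13.314,11.314) -> (24.627,22.627) [heading=45, draw]
Final: pos=(24.627,22.627), heading=45, 6 segment(s) drawn

Segment lengths:
  seg 1: (0,0) -> (19,0), length = 19
  seg 2: (19,0) -> (2,0), length = 17
  seg 3: (2,0) -> (13.314,11.314), length = 16
  seg 4: (13.314,11.314) -> (4.121,2.121), length = 13
  seg 5: (4.121,2.121) -> (13.314,11.314), length = 13
  seg 6: (13.314,11.314) -> (24.627,22.627), length = 16
Total = 94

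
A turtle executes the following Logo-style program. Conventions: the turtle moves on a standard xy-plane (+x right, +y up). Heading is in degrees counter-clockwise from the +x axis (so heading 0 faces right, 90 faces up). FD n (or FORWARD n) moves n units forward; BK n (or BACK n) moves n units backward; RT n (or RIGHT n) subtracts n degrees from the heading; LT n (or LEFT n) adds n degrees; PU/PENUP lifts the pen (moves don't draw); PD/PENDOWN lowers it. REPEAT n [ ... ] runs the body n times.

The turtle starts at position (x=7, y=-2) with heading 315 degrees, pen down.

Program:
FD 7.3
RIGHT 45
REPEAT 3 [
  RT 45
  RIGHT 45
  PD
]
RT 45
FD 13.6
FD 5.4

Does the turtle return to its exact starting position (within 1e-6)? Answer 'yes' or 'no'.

Answer: no

Derivation:
Executing turtle program step by step:
Start: pos=(7,-2), heading=315, pen down
FD 7.3: (7,-2) -> (12.162,-7.162) [heading=315, draw]
RT 45: heading 315 -> 270
REPEAT 3 [
  -- iteration 1/3 --
  RT 45: heading 270 -> 225
  RT 45: heading 225 -> 180
  PD: pen down
  -- iteration 2/3 --
  RT 45: heading 180 -> 135
  RT 45: heading 135 -> 90
  PD: pen down
  -- iteration 3/3 --
  RT 45: heading 90 -> 45
  RT 45: heading 45 -> 0
  PD: pen down
]
RT 45: heading 0 -> 315
FD 13.6: (12.162,-7.162) -> (21.779,-16.779) [heading=315, draw]
FD 5.4: (21.779,-16.779) -> (25.597,-20.597) [heading=315, draw]
Final: pos=(25.597,-20.597), heading=315, 3 segment(s) drawn

Start position: (7, -2)
Final position: (25.597, -20.597)
Distance = 26.3; >= 1e-6 -> NOT closed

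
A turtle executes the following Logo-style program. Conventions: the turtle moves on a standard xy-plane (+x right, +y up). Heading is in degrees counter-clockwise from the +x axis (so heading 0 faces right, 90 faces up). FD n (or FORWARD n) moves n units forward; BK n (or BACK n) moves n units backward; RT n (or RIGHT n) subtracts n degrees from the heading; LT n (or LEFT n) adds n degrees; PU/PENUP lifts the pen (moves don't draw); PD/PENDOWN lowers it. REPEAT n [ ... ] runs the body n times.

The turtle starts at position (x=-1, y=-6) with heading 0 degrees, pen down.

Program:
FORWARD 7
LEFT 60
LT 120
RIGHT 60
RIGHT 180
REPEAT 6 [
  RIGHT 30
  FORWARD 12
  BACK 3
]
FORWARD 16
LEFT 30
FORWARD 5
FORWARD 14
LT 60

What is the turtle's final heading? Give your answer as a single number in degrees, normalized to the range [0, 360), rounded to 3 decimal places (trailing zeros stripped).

Answer: 210

Derivation:
Executing turtle program step by step:
Start: pos=(-1,-6), heading=0, pen down
FD 7: (-1,-6) -> (6,-6) [heading=0, draw]
LT 60: heading 0 -> 60
LT 120: heading 60 -> 180
RT 60: heading 180 -> 120
RT 180: heading 120 -> 300
REPEAT 6 [
  -- iteration 1/6 --
  RT 30: heading 300 -> 270
  FD 12: (6,-6) -> (6,-18) [heading=270, draw]
  BK 3: (6,-18) -> (6,-15) [heading=270, draw]
  -- iteration 2/6 --
  RT 30: heading 270 -> 240
  FD 12: (6,-15) -> (0,-25.392) [heading=240, draw]
  BK 3: (0,-25.392) -> (1.5,-22.794) [heading=240, draw]
  -- iteration 3/6 --
  RT 30: heading 240 -> 210
  FD 12: (1.5,-22.794) -> (-8.892,-28.794) [heading=210, draw]
  BK 3: (-8.892,-28.794) -> (-6.294,-27.294) [heading=210, draw]
  -- iteration 4/6 --
  RT 30: heading 210 -> 180
  FD 12: (-6.294,-27.294) -> (-18.294,-27.294) [heading=180, draw]
  BK 3: (-18.294,-27.294) -> (-15.294,-27.294) [heading=180, draw]
  -- iteration 5/6 --
  RT 30: heading 180 -> 150
  FD 12: (-15.294,-27.294) -> (-25.687,-21.294) [heading=150, draw]
  BK 3: (-25.687,-21.294) -> (-23.088,-22.794) [heading=150, draw]
  -- iteration 6/6 --
  RT 30: heading 150 -> 120
  FD 12: (-23.088,-22.794) -> (-29.088,-12.402) [heading=120, draw]
  BK 3: (-29.088,-12.402) -> (-27.588,-15) [heading=120, draw]
]
FD 16: (-27.588,-15) -> (-35.588,-1.144) [heading=120, draw]
LT 30: heading 120 -> 150
FD 5: (-35.588,-1.144) -> (-39.919,1.356) [heading=150, draw]
FD 14: (-39.919,1.356) -> (-52.043,8.356) [heading=150, draw]
LT 60: heading 150 -> 210
Final: pos=(-52.043,8.356), heading=210, 16 segment(s) drawn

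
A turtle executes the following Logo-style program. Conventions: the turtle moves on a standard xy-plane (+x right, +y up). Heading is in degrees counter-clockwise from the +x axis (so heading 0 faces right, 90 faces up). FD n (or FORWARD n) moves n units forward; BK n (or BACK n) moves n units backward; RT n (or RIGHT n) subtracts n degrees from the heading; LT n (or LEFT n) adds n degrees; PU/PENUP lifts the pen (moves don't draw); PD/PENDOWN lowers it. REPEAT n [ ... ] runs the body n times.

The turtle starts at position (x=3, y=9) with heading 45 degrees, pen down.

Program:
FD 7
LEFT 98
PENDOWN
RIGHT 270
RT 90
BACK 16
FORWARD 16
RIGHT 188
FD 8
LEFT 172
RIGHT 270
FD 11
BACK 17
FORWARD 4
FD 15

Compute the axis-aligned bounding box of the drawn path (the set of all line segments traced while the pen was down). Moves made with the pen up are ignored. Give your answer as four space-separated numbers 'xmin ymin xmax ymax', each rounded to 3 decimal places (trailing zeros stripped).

Executing turtle program step by step:
Start: pos=(3,9), heading=45, pen down
FD 7: (3,9) -> (7.95,13.95) [heading=45, draw]
LT 98: heading 45 -> 143
PD: pen down
RT 270: heading 143 -> 233
RT 90: heading 233 -> 143
BK 16: (7.95,13.95) -> (20.728,4.321) [heading=143, draw]
FD 16: (20.728,4.321) -> (7.95,13.95) [heading=143, draw]
RT 188: heading 143 -> 315
FD 8: (7.95,13.95) -> (13.607,8.293) [heading=315, draw]
LT 172: heading 315 -> 127
RT 270: heading 127 -> 217
FD 11: (13.607,8.293) -> (4.822,1.673) [heading=217, draw]
BK 17: (4.822,1.673) -> (18.398,11.904) [heading=217, draw]
FD 4: (18.398,11.904) -> (15.204,9.497) [heading=217, draw]
FD 15: (15.204,9.497) -> (3.224,0.469) [heading=217, draw]
Final: pos=(3.224,0.469), heading=217, 8 segment(s) drawn

Segment endpoints: x in {3, 3.224, 4.822, 7.95, 7.95, 13.607, 15.204, 18.398, 20.728}, y in {0.469, 1.673, 4.321, 8.293, 9, 9.497, 11.904, 13.95}
xmin=3, ymin=0.469, xmax=20.728, ymax=13.95

Answer: 3 0.469 20.728 13.95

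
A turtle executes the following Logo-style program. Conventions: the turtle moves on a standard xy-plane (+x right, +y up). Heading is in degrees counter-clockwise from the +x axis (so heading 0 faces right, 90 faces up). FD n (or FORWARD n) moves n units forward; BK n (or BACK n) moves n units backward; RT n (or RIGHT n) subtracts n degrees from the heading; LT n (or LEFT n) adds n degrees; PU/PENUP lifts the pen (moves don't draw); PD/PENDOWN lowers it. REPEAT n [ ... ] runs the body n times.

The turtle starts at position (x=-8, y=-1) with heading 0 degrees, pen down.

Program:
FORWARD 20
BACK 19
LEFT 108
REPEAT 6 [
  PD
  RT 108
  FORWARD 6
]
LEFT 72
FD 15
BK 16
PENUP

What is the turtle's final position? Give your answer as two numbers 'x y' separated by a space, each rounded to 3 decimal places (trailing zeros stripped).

Executing turtle program step by step:
Start: pos=(-8,-1), heading=0, pen down
FD 20: (-8,-1) -> (12,-1) [heading=0, draw]
BK 19: (12,-1) -> (-7,-1) [heading=0, draw]
LT 108: heading 0 -> 108
REPEAT 6 [
  -- iteration 1/6 --
  PD: pen down
  RT 108: heading 108 -> 0
  FD 6: (-7,-1) -> (-1,-1) [heading=0, draw]
  -- iteration 2/6 --
  PD: pen down
  RT 108: heading 0 -> 252
  FD 6: (-1,-1) -> (-2.854,-6.706) [heading=252, draw]
  -- iteration 3/6 --
  PD: pen down
  RT 108: heading 252 -> 144
  FD 6: (-2.854,-6.706) -> (-7.708,-3.18) [heading=144, draw]
  -- iteration 4/6 --
  PD: pen down
  RT 108: heading 144 -> 36
  FD 6: (-7.708,-3.18) -> (-2.854,0.347) [heading=36, draw]
  -- iteration 5/6 --
  PD: pen down
  RT 108: heading 36 -> 288
  FD 6: (-2.854,0.347) -> (-1,-5.359) [heading=288, draw]
  -- iteration 6/6 --
  PD: pen down
  RT 108: heading 288 -> 180
  FD 6: (-1,-5.359) -> (-7,-5.359) [heading=180, draw]
]
LT 72: heading 180 -> 252
FD 15: (-7,-5.359) -> (-11.635,-19.625) [heading=252, draw]
BK 16: (-11.635,-19.625) -> (-6.691,-4.408) [heading=252, draw]
PU: pen up
Final: pos=(-6.691,-4.408), heading=252, 10 segment(s) drawn

Answer: -6.691 -4.408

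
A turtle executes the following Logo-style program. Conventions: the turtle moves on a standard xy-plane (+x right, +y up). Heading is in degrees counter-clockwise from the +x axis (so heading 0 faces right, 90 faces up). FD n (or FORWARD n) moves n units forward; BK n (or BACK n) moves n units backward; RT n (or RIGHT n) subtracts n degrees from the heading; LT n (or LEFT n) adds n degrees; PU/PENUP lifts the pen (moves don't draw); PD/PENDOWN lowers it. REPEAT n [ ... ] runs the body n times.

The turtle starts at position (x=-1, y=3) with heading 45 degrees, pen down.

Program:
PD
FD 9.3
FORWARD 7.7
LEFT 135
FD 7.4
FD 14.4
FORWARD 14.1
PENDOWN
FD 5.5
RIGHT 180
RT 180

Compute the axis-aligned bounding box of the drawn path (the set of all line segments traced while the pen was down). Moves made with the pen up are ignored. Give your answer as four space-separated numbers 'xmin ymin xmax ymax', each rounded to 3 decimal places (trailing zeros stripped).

Executing turtle program step by step:
Start: pos=(-1,3), heading=45, pen down
PD: pen down
FD 9.3: (-1,3) -> (5.576,9.576) [heading=45, draw]
FD 7.7: (5.576,9.576) -> (11.021,15.021) [heading=45, draw]
LT 135: heading 45 -> 180
FD 7.4: (11.021,15.021) -> (3.621,15.021) [heading=180, draw]
FD 14.4: (3.621,15.021) -> (-10.779,15.021) [heading=180, draw]
FD 14.1: (-10.779,15.021) -> (-24.879,15.021) [heading=180, draw]
PD: pen down
FD 5.5: (-24.879,15.021) -> (-30.379,15.021) [heading=180, draw]
RT 180: heading 180 -> 0
RT 180: heading 0 -> 180
Final: pos=(-30.379,15.021), heading=180, 6 segment(s) drawn

Segment endpoints: x in {-30.379, -24.879, -10.779, -1, 3.621, 5.576, 11.021}, y in {3, 9.576, 15.021, 15.021, 15.021, 15.021}
xmin=-30.379, ymin=3, xmax=11.021, ymax=15.021

Answer: -30.379 3 11.021 15.021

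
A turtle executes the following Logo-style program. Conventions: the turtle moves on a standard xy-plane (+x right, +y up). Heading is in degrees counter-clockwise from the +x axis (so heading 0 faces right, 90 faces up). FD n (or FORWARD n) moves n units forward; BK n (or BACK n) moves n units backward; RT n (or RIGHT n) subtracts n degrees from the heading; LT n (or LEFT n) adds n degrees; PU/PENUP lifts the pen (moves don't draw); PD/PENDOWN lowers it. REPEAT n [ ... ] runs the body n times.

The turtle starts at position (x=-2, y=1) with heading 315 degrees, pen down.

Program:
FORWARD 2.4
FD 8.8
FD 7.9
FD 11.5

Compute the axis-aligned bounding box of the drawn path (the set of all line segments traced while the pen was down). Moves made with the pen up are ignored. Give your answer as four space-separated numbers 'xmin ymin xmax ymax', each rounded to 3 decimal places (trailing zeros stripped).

Answer: -2 -20.637 19.637 1

Derivation:
Executing turtle program step by step:
Start: pos=(-2,1), heading=315, pen down
FD 2.4: (-2,1) -> (-0.303,-0.697) [heading=315, draw]
FD 8.8: (-0.303,-0.697) -> (5.92,-6.92) [heading=315, draw]
FD 7.9: (5.92,-6.92) -> (11.506,-12.506) [heading=315, draw]
FD 11.5: (11.506,-12.506) -> (19.637,-20.637) [heading=315, draw]
Final: pos=(19.637,-20.637), heading=315, 4 segment(s) drawn

Segment endpoints: x in {-2, -0.303, 5.92, 11.506, 19.637}, y in {-20.637, -12.506, -6.92, -0.697, 1}
xmin=-2, ymin=-20.637, xmax=19.637, ymax=1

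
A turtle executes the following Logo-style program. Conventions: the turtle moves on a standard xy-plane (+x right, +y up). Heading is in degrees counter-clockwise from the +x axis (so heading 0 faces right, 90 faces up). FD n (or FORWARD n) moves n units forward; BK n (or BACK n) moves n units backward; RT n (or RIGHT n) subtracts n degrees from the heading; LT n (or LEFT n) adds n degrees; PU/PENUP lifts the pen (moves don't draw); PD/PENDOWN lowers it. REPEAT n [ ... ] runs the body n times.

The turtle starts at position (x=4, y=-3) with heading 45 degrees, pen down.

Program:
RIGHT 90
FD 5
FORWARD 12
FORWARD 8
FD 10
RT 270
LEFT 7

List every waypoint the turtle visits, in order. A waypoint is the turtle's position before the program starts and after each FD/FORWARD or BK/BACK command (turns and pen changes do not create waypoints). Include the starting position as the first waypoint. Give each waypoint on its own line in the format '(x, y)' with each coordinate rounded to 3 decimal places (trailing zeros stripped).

Executing turtle program step by step:
Start: pos=(4,-3), heading=45, pen down
RT 90: heading 45 -> 315
FD 5: (4,-3) -> (7.536,-6.536) [heading=315, draw]
FD 12: (7.536,-6.536) -> (16.021,-15.021) [heading=315, draw]
FD 8: (16.021,-15.021) -> (21.678,-20.678) [heading=315, draw]
FD 10: (21.678,-20.678) -> (28.749,-27.749) [heading=315, draw]
RT 270: heading 315 -> 45
LT 7: heading 45 -> 52
Final: pos=(28.749,-27.749), heading=52, 4 segment(s) drawn
Waypoints (5 total):
(4, -3)
(7.536, -6.536)
(16.021, -15.021)
(21.678, -20.678)
(28.749, -27.749)

Answer: (4, -3)
(7.536, -6.536)
(16.021, -15.021)
(21.678, -20.678)
(28.749, -27.749)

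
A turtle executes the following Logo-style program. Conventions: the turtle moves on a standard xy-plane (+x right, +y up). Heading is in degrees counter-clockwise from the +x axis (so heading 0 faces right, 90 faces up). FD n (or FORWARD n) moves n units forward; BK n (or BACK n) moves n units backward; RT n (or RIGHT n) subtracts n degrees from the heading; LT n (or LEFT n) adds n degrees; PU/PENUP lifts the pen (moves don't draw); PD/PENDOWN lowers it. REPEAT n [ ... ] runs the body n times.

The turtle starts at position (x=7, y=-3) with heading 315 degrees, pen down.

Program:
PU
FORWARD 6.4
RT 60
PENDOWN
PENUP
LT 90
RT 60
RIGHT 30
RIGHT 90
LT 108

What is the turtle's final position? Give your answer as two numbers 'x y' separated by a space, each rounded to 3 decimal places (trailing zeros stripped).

Answer: 11.525 -7.525

Derivation:
Executing turtle program step by step:
Start: pos=(7,-3), heading=315, pen down
PU: pen up
FD 6.4: (7,-3) -> (11.525,-7.525) [heading=315, move]
RT 60: heading 315 -> 255
PD: pen down
PU: pen up
LT 90: heading 255 -> 345
RT 60: heading 345 -> 285
RT 30: heading 285 -> 255
RT 90: heading 255 -> 165
LT 108: heading 165 -> 273
Final: pos=(11.525,-7.525), heading=273, 0 segment(s) drawn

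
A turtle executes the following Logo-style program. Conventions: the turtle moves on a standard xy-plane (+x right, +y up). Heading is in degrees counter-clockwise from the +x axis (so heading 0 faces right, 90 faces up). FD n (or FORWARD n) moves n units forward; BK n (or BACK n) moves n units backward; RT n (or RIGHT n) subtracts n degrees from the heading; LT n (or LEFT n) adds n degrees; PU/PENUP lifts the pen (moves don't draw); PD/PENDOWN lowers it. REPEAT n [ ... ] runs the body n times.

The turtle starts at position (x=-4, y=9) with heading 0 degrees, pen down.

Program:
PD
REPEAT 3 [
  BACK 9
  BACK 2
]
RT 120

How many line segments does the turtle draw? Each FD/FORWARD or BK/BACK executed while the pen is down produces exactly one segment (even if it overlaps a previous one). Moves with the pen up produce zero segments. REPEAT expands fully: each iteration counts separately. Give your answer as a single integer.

Answer: 6

Derivation:
Executing turtle program step by step:
Start: pos=(-4,9), heading=0, pen down
PD: pen down
REPEAT 3 [
  -- iteration 1/3 --
  BK 9: (-4,9) -> (-13,9) [heading=0, draw]
  BK 2: (-13,9) -> (-15,9) [heading=0, draw]
  -- iteration 2/3 --
  BK 9: (-15,9) -> (-24,9) [heading=0, draw]
  BK 2: (-24,9) -> (-26,9) [heading=0, draw]
  -- iteration 3/3 --
  BK 9: (-26,9) -> (-35,9) [heading=0, draw]
  BK 2: (-35,9) -> (-37,9) [heading=0, draw]
]
RT 120: heading 0 -> 240
Final: pos=(-37,9), heading=240, 6 segment(s) drawn
Segments drawn: 6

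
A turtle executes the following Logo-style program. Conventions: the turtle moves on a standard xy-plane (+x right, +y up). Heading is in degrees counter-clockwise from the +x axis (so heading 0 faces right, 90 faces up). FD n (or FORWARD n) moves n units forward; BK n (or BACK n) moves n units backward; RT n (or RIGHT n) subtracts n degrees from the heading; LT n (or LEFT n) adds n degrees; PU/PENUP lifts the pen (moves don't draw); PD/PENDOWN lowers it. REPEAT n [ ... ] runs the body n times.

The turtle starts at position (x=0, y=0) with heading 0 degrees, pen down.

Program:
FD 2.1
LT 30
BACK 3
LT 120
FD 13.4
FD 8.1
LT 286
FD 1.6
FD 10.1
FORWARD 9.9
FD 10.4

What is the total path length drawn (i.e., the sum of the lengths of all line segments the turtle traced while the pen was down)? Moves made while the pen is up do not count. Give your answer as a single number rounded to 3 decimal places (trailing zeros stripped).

Executing turtle program step by step:
Start: pos=(0,0), heading=0, pen down
FD 2.1: (0,0) -> (2.1,0) [heading=0, draw]
LT 30: heading 0 -> 30
BK 3: (2.1,0) -> (-0.498,-1.5) [heading=30, draw]
LT 120: heading 30 -> 150
FD 13.4: (-0.498,-1.5) -> (-12.103,5.2) [heading=150, draw]
FD 8.1: (-12.103,5.2) -> (-19.118,9.25) [heading=150, draw]
LT 286: heading 150 -> 76
FD 1.6: (-19.118,9.25) -> (-18.731,10.802) [heading=76, draw]
FD 10.1: (-18.731,10.802) -> (-16.287,20.602) [heading=76, draw]
FD 9.9: (-16.287,20.602) -> (-13.892,30.208) [heading=76, draw]
FD 10.4: (-13.892,30.208) -> (-11.376,40.299) [heading=76, draw]
Final: pos=(-11.376,40.299), heading=76, 8 segment(s) drawn

Segment lengths:
  seg 1: (0,0) -> (2.1,0), length = 2.1
  seg 2: (2.1,0) -> (-0.498,-1.5), length = 3
  seg 3: (-0.498,-1.5) -> (-12.103,5.2), length = 13.4
  seg 4: (-12.103,5.2) -> (-19.118,9.25), length = 8.1
  seg 5: (-19.118,9.25) -> (-18.731,10.802), length = 1.6
  seg 6: (-18.731,10.802) -> (-16.287,20.602), length = 10.1
  seg 7: (-16.287,20.602) -> (-13.892,30.208), length = 9.9
  seg 8: (-13.892,30.208) -> (-11.376,40.299), length = 10.4
Total = 58.6

Answer: 58.6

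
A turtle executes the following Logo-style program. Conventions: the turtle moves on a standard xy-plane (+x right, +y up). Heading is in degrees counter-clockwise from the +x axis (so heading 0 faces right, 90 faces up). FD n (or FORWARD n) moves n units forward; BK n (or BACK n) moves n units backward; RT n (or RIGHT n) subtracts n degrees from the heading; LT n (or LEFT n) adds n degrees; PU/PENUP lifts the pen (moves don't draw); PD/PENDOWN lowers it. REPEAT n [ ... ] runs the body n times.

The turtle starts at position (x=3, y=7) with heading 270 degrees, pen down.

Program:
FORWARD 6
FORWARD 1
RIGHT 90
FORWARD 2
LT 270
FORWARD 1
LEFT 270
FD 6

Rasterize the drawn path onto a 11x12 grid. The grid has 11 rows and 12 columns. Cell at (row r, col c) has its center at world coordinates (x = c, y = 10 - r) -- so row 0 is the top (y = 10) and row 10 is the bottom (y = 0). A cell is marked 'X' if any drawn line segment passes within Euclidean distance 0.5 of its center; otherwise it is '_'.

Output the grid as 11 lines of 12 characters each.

Segment 0: (3,7) -> (3,1)
Segment 1: (3,1) -> (3,0)
Segment 2: (3,0) -> (1,0)
Segment 3: (1,0) -> (1,1)
Segment 4: (1,1) -> (7,1)

Answer: ____________
____________
____________
___X________
___X________
___X________
___X________
___X________
___X________
_XXXXXXX____
_XXX________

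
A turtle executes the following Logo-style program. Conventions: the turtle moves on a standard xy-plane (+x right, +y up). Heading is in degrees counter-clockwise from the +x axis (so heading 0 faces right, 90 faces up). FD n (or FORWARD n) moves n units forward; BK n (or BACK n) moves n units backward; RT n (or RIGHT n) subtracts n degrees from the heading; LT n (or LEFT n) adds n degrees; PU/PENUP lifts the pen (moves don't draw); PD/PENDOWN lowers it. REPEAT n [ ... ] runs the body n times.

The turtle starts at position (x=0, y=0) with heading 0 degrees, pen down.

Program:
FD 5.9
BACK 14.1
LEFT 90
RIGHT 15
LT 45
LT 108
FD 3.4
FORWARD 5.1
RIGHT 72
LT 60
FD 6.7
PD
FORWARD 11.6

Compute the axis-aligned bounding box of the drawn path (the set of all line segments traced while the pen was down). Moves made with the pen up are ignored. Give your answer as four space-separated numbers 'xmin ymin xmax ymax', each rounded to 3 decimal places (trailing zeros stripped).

Answer: -28.693 -17.073 5.9 0

Derivation:
Executing turtle program step by step:
Start: pos=(0,0), heading=0, pen down
FD 5.9: (0,0) -> (5.9,0) [heading=0, draw]
BK 14.1: (5.9,0) -> (-8.2,0) [heading=0, draw]
LT 90: heading 0 -> 90
RT 15: heading 90 -> 75
LT 45: heading 75 -> 120
LT 108: heading 120 -> 228
FD 3.4: (-8.2,0) -> (-10.475,-2.527) [heading=228, draw]
FD 5.1: (-10.475,-2.527) -> (-13.888,-6.317) [heading=228, draw]
RT 72: heading 228 -> 156
LT 60: heading 156 -> 216
FD 6.7: (-13.888,-6.317) -> (-19.308,-10.255) [heading=216, draw]
PD: pen down
FD 11.6: (-19.308,-10.255) -> (-28.693,-17.073) [heading=216, draw]
Final: pos=(-28.693,-17.073), heading=216, 6 segment(s) drawn

Segment endpoints: x in {-28.693, -19.308, -13.888, -10.475, -8.2, 0, 5.9}, y in {-17.073, -10.255, -6.317, -2.527, 0}
xmin=-28.693, ymin=-17.073, xmax=5.9, ymax=0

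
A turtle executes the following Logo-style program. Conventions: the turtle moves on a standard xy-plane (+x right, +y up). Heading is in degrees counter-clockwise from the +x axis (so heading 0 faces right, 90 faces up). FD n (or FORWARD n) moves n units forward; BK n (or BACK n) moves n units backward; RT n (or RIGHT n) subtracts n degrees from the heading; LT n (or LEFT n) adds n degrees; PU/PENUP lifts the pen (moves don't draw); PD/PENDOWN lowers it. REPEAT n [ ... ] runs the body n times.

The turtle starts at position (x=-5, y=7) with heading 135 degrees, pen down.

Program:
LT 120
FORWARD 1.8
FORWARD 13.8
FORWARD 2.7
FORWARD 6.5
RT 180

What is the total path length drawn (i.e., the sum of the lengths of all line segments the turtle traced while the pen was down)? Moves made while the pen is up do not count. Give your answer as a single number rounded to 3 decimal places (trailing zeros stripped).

Answer: 24.8

Derivation:
Executing turtle program step by step:
Start: pos=(-5,7), heading=135, pen down
LT 120: heading 135 -> 255
FD 1.8: (-5,7) -> (-5.466,5.261) [heading=255, draw]
FD 13.8: (-5.466,5.261) -> (-9.038,-8.068) [heading=255, draw]
FD 2.7: (-9.038,-8.068) -> (-9.736,-10.676) [heading=255, draw]
FD 6.5: (-9.736,-10.676) -> (-11.419,-16.955) [heading=255, draw]
RT 180: heading 255 -> 75
Final: pos=(-11.419,-16.955), heading=75, 4 segment(s) drawn

Segment lengths:
  seg 1: (-5,7) -> (-5.466,5.261), length = 1.8
  seg 2: (-5.466,5.261) -> (-9.038,-8.068), length = 13.8
  seg 3: (-9.038,-8.068) -> (-9.736,-10.676), length = 2.7
  seg 4: (-9.736,-10.676) -> (-11.419,-16.955), length = 6.5
Total = 24.8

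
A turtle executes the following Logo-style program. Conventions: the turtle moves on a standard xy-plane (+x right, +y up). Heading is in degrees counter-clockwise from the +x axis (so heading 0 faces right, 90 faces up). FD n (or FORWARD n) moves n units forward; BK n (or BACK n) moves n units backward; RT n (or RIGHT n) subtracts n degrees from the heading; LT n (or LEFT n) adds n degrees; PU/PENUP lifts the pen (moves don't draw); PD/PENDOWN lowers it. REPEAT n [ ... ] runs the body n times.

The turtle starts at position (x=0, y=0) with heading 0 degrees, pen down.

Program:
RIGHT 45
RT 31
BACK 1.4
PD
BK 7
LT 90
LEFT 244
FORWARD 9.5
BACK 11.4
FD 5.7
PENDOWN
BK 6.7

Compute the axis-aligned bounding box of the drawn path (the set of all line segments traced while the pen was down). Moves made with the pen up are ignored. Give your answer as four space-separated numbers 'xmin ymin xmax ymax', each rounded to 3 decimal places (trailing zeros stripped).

Executing turtle program step by step:
Start: pos=(0,0), heading=0, pen down
RT 45: heading 0 -> 315
RT 31: heading 315 -> 284
BK 1.4: (0,0) -> (-0.339,1.358) [heading=284, draw]
PD: pen down
BK 7: (-0.339,1.358) -> (-2.032,8.15) [heading=284, draw]
LT 90: heading 284 -> 14
LT 244: heading 14 -> 258
FD 9.5: (-2.032,8.15) -> (-4.007,-1.142) [heading=258, draw]
BK 11.4: (-4.007,-1.142) -> (-1.637,10.009) [heading=258, draw]
FD 5.7: (-1.637,10.009) -> (-2.822,4.434) [heading=258, draw]
PD: pen down
BK 6.7: (-2.822,4.434) -> (-1.429,10.987) [heading=258, draw]
Final: pos=(-1.429,10.987), heading=258, 6 segment(s) drawn

Segment endpoints: x in {-4.007, -2.822, -2.032, -1.637, -1.429, -0.339, 0}, y in {-1.142, 0, 1.358, 4.434, 8.15, 10.009, 10.987}
xmin=-4.007, ymin=-1.142, xmax=0, ymax=10.987

Answer: -4.007 -1.142 0 10.987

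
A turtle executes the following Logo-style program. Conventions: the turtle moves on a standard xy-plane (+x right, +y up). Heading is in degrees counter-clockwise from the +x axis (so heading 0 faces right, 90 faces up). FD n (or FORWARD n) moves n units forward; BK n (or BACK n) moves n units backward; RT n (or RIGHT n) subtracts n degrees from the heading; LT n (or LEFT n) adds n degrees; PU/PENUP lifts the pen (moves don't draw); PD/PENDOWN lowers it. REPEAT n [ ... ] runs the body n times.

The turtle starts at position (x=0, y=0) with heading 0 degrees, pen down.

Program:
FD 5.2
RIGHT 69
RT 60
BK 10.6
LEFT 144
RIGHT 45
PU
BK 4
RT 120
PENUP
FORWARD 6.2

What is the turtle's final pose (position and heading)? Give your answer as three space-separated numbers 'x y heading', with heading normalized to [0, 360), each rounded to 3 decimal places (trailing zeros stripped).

Answer: 3.037 7.138 210

Derivation:
Executing turtle program step by step:
Start: pos=(0,0), heading=0, pen down
FD 5.2: (0,0) -> (5.2,0) [heading=0, draw]
RT 69: heading 0 -> 291
RT 60: heading 291 -> 231
BK 10.6: (5.2,0) -> (11.871,8.238) [heading=231, draw]
LT 144: heading 231 -> 15
RT 45: heading 15 -> 330
PU: pen up
BK 4: (11.871,8.238) -> (8.407,10.238) [heading=330, move]
RT 120: heading 330 -> 210
PU: pen up
FD 6.2: (8.407,10.238) -> (3.037,7.138) [heading=210, move]
Final: pos=(3.037,7.138), heading=210, 2 segment(s) drawn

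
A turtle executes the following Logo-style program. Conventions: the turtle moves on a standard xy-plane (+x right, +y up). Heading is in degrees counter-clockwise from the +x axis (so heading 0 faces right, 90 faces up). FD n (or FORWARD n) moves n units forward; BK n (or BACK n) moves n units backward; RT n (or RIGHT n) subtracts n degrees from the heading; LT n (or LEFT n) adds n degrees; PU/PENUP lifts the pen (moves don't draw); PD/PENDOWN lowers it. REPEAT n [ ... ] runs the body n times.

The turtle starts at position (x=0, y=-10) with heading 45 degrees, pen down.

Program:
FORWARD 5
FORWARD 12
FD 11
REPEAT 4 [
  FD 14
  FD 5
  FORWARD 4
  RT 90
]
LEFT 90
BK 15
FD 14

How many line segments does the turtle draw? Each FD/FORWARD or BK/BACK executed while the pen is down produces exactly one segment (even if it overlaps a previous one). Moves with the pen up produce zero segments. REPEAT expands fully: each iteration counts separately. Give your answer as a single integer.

Executing turtle program step by step:
Start: pos=(0,-10), heading=45, pen down
FD 5: (0,-10) -> (3.536,-6.464) [heading=45, draw]
FD 12: (3.536,-6.464) -> (12.021,2.021) [heading=45, draw]
FD 11: (12.021,2.021) -> (19.799,9.799) [heading=45, draw]
REPEAT 4 [
  -- iteration 1/4 --
  FD 14: (19.799,9.799) -> (29.698,19.698) [heading=45, draw]
  FD 5: (29.698,19.698) -> (33.234,23.234) [heading=45, draw]
  FD 4: (33.234,23.234) -> (36.062,26.062) [heading=45, draw]
  RT 90: heading 45 -> 315
  -- iteration 2/4 --
  FD 14: (36.062,26.062) -> (45.962,16.163) [heading=315, draw]
  FD 5: (45.962,16.163) -> (49.497,12.627) [heading=315, draw]
  FD 4: (49.497,12.627) -> (52.326,9.799) [heading=315, draw]
  RT 90: heading 315 -> 225
  -- iteration 3/4 --
  FD 14: (52.326,9.799) -> (42.426,-0.101) [heading=225, draw]
  FD 5: (42.426,-0.101) -> (38.891,-3.636) [heading=225, draw]
  FD 4: (38.891,-3.636) -> (36.062,-6.464) [heading=225, draw]
  RT 90: heading 225 -> 135
  -- iteration 4/4 --
  FD 14: (36.062,-6.464) -> (26.163,3.435) [heading=135, draw]
  FD 5: (26.163,3.435) -> (22.627,6.971) [heading=135, draw]
  FD 4: (22.627,6.971) -> (19.799,9.799) [heading=135, draw]
  RT 90: heading 135 -> 45
]
LT 90: heading 45 -> 135
BK 15: (19.799,9.799) -> (30.406,-0.808) [heading=135, draw]
FD 14: (30.406,-0.808) -> (20.506,9.092) [heading=135, draw]
Final: pos=(20.506,9.092), heading=135, 17 segment(s) drawn
Segments drawn: 17

Answer: 17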